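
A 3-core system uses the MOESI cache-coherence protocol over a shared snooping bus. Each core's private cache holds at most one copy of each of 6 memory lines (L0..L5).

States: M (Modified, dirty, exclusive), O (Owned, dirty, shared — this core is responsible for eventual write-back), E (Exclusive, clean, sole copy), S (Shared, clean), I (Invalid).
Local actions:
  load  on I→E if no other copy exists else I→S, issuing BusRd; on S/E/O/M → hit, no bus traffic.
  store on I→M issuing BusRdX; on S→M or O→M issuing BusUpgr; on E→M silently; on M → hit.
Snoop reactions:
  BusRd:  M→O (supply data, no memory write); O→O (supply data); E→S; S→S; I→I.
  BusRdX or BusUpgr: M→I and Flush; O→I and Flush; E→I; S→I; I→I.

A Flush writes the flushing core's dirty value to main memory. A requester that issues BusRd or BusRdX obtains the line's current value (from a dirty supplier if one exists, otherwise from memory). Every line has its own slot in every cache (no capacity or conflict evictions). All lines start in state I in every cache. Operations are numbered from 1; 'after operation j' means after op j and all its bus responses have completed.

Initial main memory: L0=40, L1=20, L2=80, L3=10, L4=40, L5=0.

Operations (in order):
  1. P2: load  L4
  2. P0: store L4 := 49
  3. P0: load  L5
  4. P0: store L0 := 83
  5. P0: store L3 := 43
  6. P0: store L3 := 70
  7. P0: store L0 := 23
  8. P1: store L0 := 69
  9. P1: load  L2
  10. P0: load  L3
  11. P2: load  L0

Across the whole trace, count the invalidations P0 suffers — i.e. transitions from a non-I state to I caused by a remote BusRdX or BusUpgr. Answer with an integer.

invalidations = 1

1. P2: load  L4  bus=[BusRd]  L4: P0=I P1=I P2=E  mem[L4]=40
2. P0: store L4 := 49  bus=[BusRdX]  L4: P0=M P1=I P2=I  mem[L4]=40
3. P0: load  L5  bus=[BusRd]  L5: P0=E P1=I P2=I  mem[L5]=0
4. P0: store L0 := 83  bus=[BusRdX]  L0: P0=M P1=I P2=I  mem[L0]=40
5. P0: store L3 := 43  bus=[BusRdX]  L3: P0=M P1=I P2=I  mem[L3]=10
6. P0: store L3 := 70  bus=[-]  L3: P0=M P1=I P2=I  mem[L3]=10
7. P0: store L0 := 23  bus=[-]  L0: P0=M P1=I P2=I  mem[L0]=40
8. P1: store L0 := 69  bus=[BusRdX,Flush]  L0: P0=I P1=M P2=I  mem[L0]=23
9. P1: load  L2  bus=[BusRd]  L2: P0=I P1=E P2=I  mem[L2]=80
10. P0: load  L3  bus=[-]  L3: P0=M P1=I P2=I  mem[L3]=10
11. P2: load  L0  bus=[BusRd]  L0: P0=I P1=O P2=S  mem[L0]=23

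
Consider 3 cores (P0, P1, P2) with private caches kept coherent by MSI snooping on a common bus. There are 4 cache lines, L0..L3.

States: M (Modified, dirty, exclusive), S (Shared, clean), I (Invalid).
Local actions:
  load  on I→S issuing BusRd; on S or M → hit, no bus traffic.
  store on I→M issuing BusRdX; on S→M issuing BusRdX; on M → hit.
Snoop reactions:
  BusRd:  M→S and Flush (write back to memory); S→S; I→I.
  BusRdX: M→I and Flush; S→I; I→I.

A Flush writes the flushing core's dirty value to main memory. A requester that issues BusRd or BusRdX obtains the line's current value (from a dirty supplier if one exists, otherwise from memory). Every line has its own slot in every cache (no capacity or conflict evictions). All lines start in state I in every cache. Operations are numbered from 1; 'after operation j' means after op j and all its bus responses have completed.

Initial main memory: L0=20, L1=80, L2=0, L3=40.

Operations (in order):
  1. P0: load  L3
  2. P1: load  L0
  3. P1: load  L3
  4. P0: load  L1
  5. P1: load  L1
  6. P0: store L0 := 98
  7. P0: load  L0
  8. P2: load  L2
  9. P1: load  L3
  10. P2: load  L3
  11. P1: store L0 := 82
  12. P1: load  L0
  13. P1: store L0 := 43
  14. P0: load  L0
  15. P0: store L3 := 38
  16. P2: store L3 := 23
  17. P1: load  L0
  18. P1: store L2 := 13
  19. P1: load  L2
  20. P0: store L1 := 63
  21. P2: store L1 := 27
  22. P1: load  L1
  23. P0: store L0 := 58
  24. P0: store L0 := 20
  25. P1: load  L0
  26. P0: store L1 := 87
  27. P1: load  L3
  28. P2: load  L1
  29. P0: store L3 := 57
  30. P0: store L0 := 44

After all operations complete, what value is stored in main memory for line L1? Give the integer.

[1] P0: load  L3 | P0:S(40), P1:I, P2:I | bus: BusRd
[2] P1: load  L0 | P0:I, P1:S(20), P2:I | bus: BusRd
[3] P1: load  L3 | P0:S(40), P1:S(40), P2:I | bus: BusRd
[4] P0: load  L1 | P0:S(80), P1:I, P2:I | bus: BusRd
[5] P1: load  L1 | P0:S(80), P1:S(80), P2:I | bus: BusRd
[6] P0: store L0 := 98 | P0:M(98), P1:I, P2:I | bus: BusRdX
[7] P0: load  L0 | P0:M(98), P1:I, P2:I | bus: none
[8] P2: load  L2 | P0:I, P1:I, P2:S(0) | bus: BusRd
[9] P1: load  L3 | P0:S(40), P1:S(40), P2:I | bus: none
[10] P2: load  L3 | P0:S(40), P1:S(40), P2:S(40) | bus: BusRd
[11] P1: store L0 := 82 | P0:I, P1:M(82), P2:I | bus: BusRdX,Flush
[12] P1: load  L0 | P0:I, P1:M(82), P2:I | bus: none
[13] P1: store L0 := 43 | P0:I, P1:M(43), P2:I | bus: none
[14] P0: load  L0 | P0:S(43), P1:S(43), P2:I | bus: BusRd,Flush
[15] P0: store L3 := 38 | P0:M(38), P1:I, P2:I | bus: BusRdX
[16] P2: store L3 := 23 | P0:I, P1:I, P2:M(23) | bus: BusRdX,Flush
[17] P1: load  L0 | P0:S(43), P1:S(43), P2:I | bus: none
[18] P1: store L2 := 13 | P0:I, P1:M(13), P2:I | bus: BusRdX
[19] P1: load  L2 | P0:I, P1:M(13), P2:I | bus: none
[20] P0: store L1 := 63 | P0:M(63), P1:I, P2:I | bus: BusRdX
[21] P2: store L1 := 27 | P0:I, P1:I, P2:M(27) | bus: BusRdX,Flush
[22] P1: load  L1 | P0:I, P1:S(27), P2:S(27) | bus: BusRd,Flush
[23] P0: store L0 := 58 | P0:M(58), P1:I, P2:I | bus: BusRdX
[24] P0: store L0 := 20 | P0:M(20), P1:I, P2:I | bus: none
[25] P1: load  L0 | P0:S(20), P1:S(20), P2:I | bus: BusRd,Flush
[26] P0: store L1 := 87 | P0:M(87), P1:I, P2:I | bus: BusRdX
[27] P1: load  L3 | P0:I, P1:S(23), P2:S(23) | bus: BusRd,Flush
[28] P2: load  L1 | P0:S(87), P1:I, P2:S(87) | bus: BusRd,Flush
[29] P0: store L3 := 57 | P0:M(57), P1:I, P2:I | bus: BusRdX
[30] P0: store L0 := 44 | P0:M(44), P1:I, P2:I | bus: BusRdX

memory[L1] = 87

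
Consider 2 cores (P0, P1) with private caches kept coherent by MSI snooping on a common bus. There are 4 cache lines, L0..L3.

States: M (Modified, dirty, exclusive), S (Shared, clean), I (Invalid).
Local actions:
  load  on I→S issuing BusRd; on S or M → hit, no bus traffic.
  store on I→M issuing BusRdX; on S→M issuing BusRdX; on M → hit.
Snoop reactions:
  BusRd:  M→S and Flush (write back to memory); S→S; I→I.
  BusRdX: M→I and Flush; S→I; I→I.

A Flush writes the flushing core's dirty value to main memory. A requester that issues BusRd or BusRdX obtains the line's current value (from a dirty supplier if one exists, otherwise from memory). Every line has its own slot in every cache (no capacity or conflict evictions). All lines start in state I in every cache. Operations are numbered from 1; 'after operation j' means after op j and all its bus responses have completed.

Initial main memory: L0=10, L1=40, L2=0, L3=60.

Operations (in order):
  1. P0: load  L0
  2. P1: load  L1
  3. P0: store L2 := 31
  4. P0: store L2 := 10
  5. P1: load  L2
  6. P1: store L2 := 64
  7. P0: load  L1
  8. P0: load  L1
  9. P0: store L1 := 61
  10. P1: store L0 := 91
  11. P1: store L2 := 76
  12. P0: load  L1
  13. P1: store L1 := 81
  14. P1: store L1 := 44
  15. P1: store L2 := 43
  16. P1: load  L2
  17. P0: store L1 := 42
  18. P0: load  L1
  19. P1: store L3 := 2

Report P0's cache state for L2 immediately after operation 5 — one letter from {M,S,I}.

step 1: P0: load  L0  ⟶  SI  (L0)  txn=BusRd  M[L0]=10
step 2: P1: load  L1  ⟶  IS  (L1)  txn=BusRd  M[L1]=40
step 3: P0: store L2 := 31  ⟶  MI  (L2)  txn=BusRdX  M[L2]=0
step 4: P0: store L2 := 10  ⟶  MI  (L2)  txn=∅  M[L2]=0
step 5: P1: load  L2  ⟶  SS  (L2)  txn=BusRd+Flush  M[L2]=10
step 6: P1: store L2 := 64  ⟶  IM  (L2)  txn=BusRdX  M[L2]=10
step 7: P0: load  L1  ⟶  SS  (L1)  txn=BusRd  M[L1]=40
step 8: P0: load  L1  ⟶  SS  (L1)  txn=∅  M[L1]=40
step 9: P0: store L1 := 61  ⟶  MI  (L1)  txn=BusRdX  M[L1]=40
step 10: P1: store L0 := 91  ⟶  IM  (L0)  txn=BusRdX  M[L0]=10
step 11: P1: store L2 := 76  ⟶  IM  (L2)  txn=∅  M[L2]=10
step 12: P0: load  L1  ⟶  MI  (L1)  txn=∅  M[L1]=40
step 13: P1: store L1 := 81  ⟶  IM  (L1)  txn=BusRdX+Flush  M[L1]=61
step 14: P1: store L1 := 44  ⟶  IM  (L1)  txn=∅  M[L1]=61
step 15: P1: store L2 := 43  ⟶  IM  (L2)  txn=∅  M[L2]=10
step 16: P1: load  L2  ⟶  IM  (L2)  txn=∅  M[L2]=10
step 17: P0: store L1 := 42  ⟶  MI  (L1)  txn=BusRdX+Flush  M[L1]=44
step 18: P0: load  L1  ⟶  MI  (L1)  txn=∅  M[L1]=44
step 19: P1: store L3 := 2  ⟶  IM  (L3)  txn=BusRdX  M[L3]=60

state = S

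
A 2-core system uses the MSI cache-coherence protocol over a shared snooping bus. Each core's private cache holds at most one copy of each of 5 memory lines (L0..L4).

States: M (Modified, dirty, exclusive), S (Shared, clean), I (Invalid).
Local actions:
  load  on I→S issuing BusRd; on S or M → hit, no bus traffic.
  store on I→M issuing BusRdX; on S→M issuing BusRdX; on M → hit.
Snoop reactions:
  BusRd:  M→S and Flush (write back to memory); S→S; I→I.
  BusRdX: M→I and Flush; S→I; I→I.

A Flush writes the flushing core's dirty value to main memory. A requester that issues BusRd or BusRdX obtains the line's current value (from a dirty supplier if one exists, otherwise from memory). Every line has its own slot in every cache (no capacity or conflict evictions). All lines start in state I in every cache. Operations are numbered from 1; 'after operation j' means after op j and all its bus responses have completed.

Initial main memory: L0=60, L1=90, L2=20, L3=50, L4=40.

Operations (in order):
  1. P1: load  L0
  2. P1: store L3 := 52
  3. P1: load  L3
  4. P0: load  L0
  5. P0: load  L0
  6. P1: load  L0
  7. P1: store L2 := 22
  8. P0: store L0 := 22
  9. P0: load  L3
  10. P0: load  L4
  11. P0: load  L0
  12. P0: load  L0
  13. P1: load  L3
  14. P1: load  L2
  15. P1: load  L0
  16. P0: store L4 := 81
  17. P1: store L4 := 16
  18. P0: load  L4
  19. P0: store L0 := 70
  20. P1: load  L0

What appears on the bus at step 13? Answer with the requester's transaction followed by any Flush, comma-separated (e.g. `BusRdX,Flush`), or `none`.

  op1 P1: load  L0 → I/S on L0; bus BusRd; mem=60
  op2 P1: store L3 := 52 → I/M on L3; bus BusRdX; mem=50
  op3 P1: load  L3 → I/M on L3; bus (none); mem=50
  op4 P0: load  L0 → S/S on L0; bus BusRd; mem=60
  op5 P0: load  L0 → S/S on L0; bus (none); mem=60
  op6 P1: load  L0 → S/S on L0; bus (none); mem=60
  op7 P1: store L2 := 22 → I/M on L2; bus BusRdX; mem=20
  op8 P0: store L0 := 22 → M/I on L0; bus BusRdX; mem=60
  op9 P0: load  L3 → S/S on L3; bus BusRd Flush; mem=52
  op10 P0: load  L4 → S/I on L4; bus BusRd; mem=40
  op11 P0: load  L0 → M/I on L0; bus (none); mem=60
  op12 P0: load  L0 → M/I on L0; bus (none); mem=60
  op13 P1: load  L3 → S/S on L3; bus (none); mem=52
  op14 P1: load  L2 → I/M on L2; bus (none); mem=20
  op15 P1: load  L0 → S/S on L0; bus BusRd Flush; mem=22
  op16 P0: store L4 := 81 → M/I on L4; bus BusRdX; mem=40
  op17 P1: store L4 := 16 → I/M on L4; bus BusRdX Flush; mem=81
  op18 P0: load  L4 → S/S on L4; bus BusRd Flush; mem=16
  op19 P0: store L0 := 70 → M/I on L0; bus BusRdX; mem=22
  op20 P1: load  L0 → S/S on L0; bus BusRd Flush; mem=70

bus = none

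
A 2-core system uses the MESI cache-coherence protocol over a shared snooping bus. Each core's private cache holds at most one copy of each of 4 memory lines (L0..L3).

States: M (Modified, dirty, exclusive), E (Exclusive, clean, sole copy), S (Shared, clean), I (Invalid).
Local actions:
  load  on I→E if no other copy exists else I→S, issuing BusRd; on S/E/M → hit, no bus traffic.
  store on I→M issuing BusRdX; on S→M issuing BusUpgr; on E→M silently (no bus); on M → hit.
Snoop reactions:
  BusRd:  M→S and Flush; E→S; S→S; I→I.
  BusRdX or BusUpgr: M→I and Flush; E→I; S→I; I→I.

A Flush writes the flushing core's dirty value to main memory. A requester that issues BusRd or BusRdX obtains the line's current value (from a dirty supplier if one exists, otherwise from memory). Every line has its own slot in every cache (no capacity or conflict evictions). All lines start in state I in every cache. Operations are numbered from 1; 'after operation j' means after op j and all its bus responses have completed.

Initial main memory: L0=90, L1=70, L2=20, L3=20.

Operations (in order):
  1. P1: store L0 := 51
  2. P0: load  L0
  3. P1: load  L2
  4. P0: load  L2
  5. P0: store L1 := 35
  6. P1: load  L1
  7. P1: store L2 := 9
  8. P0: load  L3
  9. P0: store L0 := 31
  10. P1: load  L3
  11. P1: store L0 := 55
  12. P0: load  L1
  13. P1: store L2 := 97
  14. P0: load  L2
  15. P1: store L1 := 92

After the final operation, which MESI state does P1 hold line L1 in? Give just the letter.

state = M

[1] P1: store L0 := 51 | P0:I, P1:M(51) | bus: BusRdX
[2] P0: load  L0 | P0:S(51), P1:S(51) | bus: BusRd,Flush
[3] P1: load  L2 | P0:I, P1:E(20) | bus: BusRd
[4] P0: load  L2 | P0:S(20), P1:S(20) | bus: BusRd
[5] P0: store L1 := 35 | P0:M(35), P1:I | bus: BusRdX
[6] P1: load  L1 | P0:S(35), P1:S(35) | bus: BusRd,Flush
[7] P1: store L2 := 9 | P0:I, P1:M(9) | bus: BusUpgr
[8] P0: load  L3 | P0:E(20), P1:I | bus: BusRd
[9] P0: store L0 := 31 | P0:M(31), P1:I | bus: BusUpgr
[10] P1: load  L3 | P0:S(20), P1:S(20) | bus: BusRd
[11] P1: store L0 := 55 | P0:I, P1:M(55) | bus: BusRdX,Flush
[12] P0: load  L1 | P0:S(35), P1:S(35) | bus: none
[13] P1: store L2 := 97 | P0:I, P1:M(97) | bus: none
[14] P0: load  L2 | P0:S(97), P1:S(97) | bus: BusRd,Flush
[15] P1: store L1 := 92 | P0:I, P1:M(92) | bus: BusUpgr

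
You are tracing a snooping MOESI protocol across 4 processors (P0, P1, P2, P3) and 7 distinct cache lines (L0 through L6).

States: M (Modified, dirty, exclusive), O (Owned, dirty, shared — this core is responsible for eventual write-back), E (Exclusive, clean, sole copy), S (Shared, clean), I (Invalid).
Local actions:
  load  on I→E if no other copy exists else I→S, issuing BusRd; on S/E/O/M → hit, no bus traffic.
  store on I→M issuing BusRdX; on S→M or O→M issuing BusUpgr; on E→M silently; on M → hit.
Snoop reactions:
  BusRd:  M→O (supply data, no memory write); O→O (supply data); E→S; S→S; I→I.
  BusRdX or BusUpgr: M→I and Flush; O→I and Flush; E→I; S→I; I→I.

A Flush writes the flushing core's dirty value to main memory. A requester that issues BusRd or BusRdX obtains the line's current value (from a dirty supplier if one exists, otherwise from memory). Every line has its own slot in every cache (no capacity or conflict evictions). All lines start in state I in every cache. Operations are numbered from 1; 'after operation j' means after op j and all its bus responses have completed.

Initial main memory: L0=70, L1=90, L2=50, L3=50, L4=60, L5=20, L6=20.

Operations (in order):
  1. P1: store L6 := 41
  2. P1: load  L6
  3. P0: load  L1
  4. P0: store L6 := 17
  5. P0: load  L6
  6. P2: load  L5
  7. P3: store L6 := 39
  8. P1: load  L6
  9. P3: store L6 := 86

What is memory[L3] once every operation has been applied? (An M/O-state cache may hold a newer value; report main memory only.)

memory[L3] = 50

  op1 P1: store L6 := 41 → I/M/I/I on L6; bus BusRdX; mem=20
  op2 P1: load  L6 → I/M/I/I on L6; bus (none); mem=20
  op3 P0: load  L1 → E/I/I/I on L1; bus BusRd; mem=90
  op4 P0: store L6 := 17 → M/I/I/I on L6; bus BusRdX Flush; mem=41
  op5 P0: load  L6 → M/I/I/I on L6; bus (none); mem=41
  op6 P2: load  L5 → I/I/E/I on L5; bus BusRd; mem=20
  op7 P3: store L6 := 39 → I/I/I/M on L6; bus BusRdX Flush; mem=17
  op8 P1: load  L6 → I/S/I/O on L6; bus BusRd; mem=17
  op9 P3: store L6 := 86 → I/I/I/M on L6; bus BusUpgr; mem=17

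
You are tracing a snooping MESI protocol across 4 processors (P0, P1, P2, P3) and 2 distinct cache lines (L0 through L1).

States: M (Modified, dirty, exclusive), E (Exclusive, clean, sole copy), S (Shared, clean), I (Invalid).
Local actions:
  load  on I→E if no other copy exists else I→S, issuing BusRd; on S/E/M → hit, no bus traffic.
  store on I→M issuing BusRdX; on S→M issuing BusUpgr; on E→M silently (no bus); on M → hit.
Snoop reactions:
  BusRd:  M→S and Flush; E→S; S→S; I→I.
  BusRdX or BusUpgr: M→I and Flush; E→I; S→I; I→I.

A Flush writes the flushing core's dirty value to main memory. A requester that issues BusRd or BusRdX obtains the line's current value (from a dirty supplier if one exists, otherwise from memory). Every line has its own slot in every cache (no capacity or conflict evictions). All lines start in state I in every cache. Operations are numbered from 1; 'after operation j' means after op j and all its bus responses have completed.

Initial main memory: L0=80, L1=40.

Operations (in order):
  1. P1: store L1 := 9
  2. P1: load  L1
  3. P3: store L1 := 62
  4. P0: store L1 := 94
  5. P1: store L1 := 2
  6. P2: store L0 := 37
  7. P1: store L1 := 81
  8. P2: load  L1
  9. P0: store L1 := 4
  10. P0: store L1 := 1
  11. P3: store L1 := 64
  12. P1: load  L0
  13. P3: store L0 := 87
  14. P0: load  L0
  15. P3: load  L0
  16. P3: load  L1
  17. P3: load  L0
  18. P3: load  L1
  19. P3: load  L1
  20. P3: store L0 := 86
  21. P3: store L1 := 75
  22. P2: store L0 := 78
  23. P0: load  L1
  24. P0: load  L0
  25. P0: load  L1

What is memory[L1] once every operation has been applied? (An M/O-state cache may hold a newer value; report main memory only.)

  op1 P1: store L1 := 9 → I/M/I/I on L1; bus BusRdX; mem=40
  op2 P1: load  L1 → I/M/I/I on L1; bus (none); mem=40
  op3 P3: store L1 := 62 → I/I/I/M on L1; bus BusRdX Flush; mem=9
  op4 P0: store L1 := 94 → M/I/I/I on L1; bus BusRdX Flush; mem=62
  op5 P1: store L1 := 2 → I/M/I/I on L1; bus BusRdX Flush; mem=94
  op6 P2: store L0 := 37 → I/I/M/I on L0; bus BusRdX; mem=80
  op7 P1: store L1 := 81 → I/M/I/I on L1; bus (none); mem=94
  op8 P2: load  L1 → I/S/S/I on L1; bus BusRd Flush; mem=81
  op9 P0: store L1 := 4 → M/I/I/I on L1; bus BusRdX; mem=81
  op10 P0: store L1 := 1 → M/I/I/I on L1; bus (none); mem=81
  op11 P3: store L1 := 64 → I/I/I/M on L1; bus BusRdX Flush; mem=1
  op12 P1: load  L0 → I/S/S/I on L0; bus BusRd Flush; mem=37
  op13 P3: store L0 := 87 → I/I/I/M on L0; bus BusRdX; mem=37
  op14 P0: load  L0 → S/I/I/S on L0; bus BusRd Flush; mem=87
  op15 P3: load  L0 → S/I/I/S on L0; bus (none); mem=87
  op16 P3: load  L1 → I/I/I/M on L1; bus (none); mem=1
  op17 P3: load  L0 → S/I/I/S on L0; bus (none); mem=87
  op18 P3: load  L1 → I/I/I/M on L1; bus (none); mem=1
  op19 P3: load  L1 → I/I/I/M on L1; bus (none); mem=1
  op20 P3: store L0 := 86 → I/I/I/M on L0; bus BusUpgr; mem=87
  op21 P3: store L1 := 75 → I/I/I/M on L1; bus (none); mem=1
  op22 P2: store L0 := 78 → I/I/M/I on L0; bus BusRdX Flush; mem=86
  op23 P0: load  L1 → S/I/I/S on L1; bus BusRd Flush; mem=75
  op24 P0: load  L0 → S/I/S/I on L0; bus BusRd Flush; mem=78
  op25 P0: load  L1 → S/I/I/S on L1; bus (none); mem=75

memory[L1] = 75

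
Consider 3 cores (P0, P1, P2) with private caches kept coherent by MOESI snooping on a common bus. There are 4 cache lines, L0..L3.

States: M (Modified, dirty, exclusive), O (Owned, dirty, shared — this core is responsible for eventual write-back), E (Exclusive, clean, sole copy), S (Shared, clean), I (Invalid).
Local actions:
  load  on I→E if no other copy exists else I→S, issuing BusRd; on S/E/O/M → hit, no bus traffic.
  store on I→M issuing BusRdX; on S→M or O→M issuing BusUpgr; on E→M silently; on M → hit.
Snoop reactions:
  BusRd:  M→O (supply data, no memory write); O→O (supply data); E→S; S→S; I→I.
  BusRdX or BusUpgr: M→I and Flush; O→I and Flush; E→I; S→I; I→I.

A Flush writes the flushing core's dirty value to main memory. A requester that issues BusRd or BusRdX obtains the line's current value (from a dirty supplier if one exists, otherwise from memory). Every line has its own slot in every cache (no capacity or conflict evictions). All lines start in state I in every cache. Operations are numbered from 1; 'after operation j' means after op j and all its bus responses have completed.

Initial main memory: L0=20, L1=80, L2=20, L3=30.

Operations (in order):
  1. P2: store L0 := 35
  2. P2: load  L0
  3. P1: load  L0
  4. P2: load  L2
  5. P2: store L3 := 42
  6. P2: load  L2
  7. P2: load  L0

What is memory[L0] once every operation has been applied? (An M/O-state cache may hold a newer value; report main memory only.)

memory[L0] = 20

1. P2: store L0 := 35  bus=[BusRdX]  L0: P0=I P1=I P2=M  mem[L0]=20
2. P2: load  L0  bus=[-]  L0: P0=I P1=I P2=M  mem[L0]=20
3. P1: load  L0  bus=[BusRd]  L0: P0=I P1=S P2=O  mem[L0]=20
4. P2: load  L2  bus=[BusRd]  L2: P0=I P1=I P2=E  mem[L2]=20
5. P2: store L3 := 42  bus=[BusRdX]  L3: P0=I P1=I P2=M  mem[L3]=30
6. P2: load  L2  bus=[-]  L2: P0=I P1=I P2=E  mem[L2]=20
7. P2: load  L0  bus=[-]  L0: P0=I P1=S P2=O  mem[L0]=20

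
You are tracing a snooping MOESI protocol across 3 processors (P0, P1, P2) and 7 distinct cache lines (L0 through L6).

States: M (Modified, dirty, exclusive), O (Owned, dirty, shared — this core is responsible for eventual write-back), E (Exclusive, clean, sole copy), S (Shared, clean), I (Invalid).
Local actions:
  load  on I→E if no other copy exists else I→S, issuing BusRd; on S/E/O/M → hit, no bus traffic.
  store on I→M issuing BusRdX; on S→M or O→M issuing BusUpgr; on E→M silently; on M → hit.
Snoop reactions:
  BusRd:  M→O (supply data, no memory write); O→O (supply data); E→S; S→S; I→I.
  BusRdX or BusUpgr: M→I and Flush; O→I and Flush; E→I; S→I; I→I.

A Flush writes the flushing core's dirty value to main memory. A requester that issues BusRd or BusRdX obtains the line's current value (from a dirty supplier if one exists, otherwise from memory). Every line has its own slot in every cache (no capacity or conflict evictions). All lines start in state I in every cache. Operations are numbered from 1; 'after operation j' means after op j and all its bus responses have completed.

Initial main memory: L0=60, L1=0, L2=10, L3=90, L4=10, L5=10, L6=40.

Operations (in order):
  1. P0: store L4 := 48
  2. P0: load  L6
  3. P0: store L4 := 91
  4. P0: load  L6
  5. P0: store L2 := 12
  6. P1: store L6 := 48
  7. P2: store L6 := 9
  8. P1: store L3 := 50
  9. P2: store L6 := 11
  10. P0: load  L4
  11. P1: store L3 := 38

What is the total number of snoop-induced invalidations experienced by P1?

[1] P0: store L4 := 48 | P0:M(48), P1:I, P2:I | bus: BusRdX
[2] P0: load  L6 | P0:E(40), P1:I, P2:I | bus: BusRd
[3] P0: store L4 := 91 | P0:M(91), P1:I, P2:I | bus: none
[4] P0: load  L6 | P0:E(40), P1:I, P2:I | bus: none
[5] P0: store L2 := 12 | P0:M(12), P1:I, P2:I | bus: BusRdX
[6] P1: store L6 := 48 | P0:I, P1:M(48), P2:I | bus: BusRdX
[7] P2: store L6 := 9 | P0:I, P1:I, P2:M(9) | bus: BusRdX,Flush
[8] P1: store L3 := 50 | P0:I, P1:M(50), P2:I | bus: BusRdX
[9] P2: store L6 := 11 | P0:I, P1:I, P2:M(11) | bus: none
[10] P0: load  L4 | P0:M(91), P1:I, P2:I | bus: none
[11] P1: store L3 := 38 | P0:I, P1:M(38), P2:I | bus: none

invalidations = 1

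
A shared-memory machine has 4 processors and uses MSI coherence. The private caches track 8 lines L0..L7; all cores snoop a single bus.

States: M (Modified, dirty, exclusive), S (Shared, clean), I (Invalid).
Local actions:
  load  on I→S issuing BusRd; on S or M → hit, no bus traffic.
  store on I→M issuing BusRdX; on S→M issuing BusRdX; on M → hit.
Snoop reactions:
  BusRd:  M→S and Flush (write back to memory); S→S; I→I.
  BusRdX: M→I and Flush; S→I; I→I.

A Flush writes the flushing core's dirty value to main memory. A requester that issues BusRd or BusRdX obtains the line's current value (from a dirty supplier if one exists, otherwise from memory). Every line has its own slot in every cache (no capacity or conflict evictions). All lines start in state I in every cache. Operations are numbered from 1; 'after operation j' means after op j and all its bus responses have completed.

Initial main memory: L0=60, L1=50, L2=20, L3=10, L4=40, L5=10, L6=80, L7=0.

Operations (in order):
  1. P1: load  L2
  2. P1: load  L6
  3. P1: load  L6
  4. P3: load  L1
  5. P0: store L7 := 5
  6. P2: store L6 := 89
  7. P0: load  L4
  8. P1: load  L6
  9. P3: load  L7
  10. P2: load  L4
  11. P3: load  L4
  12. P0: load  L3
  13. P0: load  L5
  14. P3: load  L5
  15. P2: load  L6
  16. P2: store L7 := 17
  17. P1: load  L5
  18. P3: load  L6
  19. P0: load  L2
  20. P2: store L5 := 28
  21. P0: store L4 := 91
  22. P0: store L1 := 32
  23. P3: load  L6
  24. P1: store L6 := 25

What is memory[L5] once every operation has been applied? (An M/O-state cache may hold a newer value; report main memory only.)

memory[L5] = 10

  op1 P1: load  L2 → I/S/I/I on L2; bus BusRd; mem=20
  op2 P1: load  L6 → I/S/I/I on L6; bus BusRd; mem=80
  op3 P1: load  L6 → I/S/I/I on L6; bus (none); mem=80
  op4 P3: load  L1 → I/I/I/S on L1; bus BusRd; mem=50
  op5 P0: store L7 := 5 → M/I/I/I on L7; bus BusRdX; mem=0
  op6 P2: store L6 := 89 → I/I/M/I on L6; bus BusRdX; mem=80
  op7 P0: load  L4 → S/I/I/I on L4; bus BusRd; mem=40
  op8 P1: load  L6 → I/S/S/I on L6; bus BusRd Flush; mem=89
  op9 P3: load  L7 → S/I/I/S on L7; bus BusRd Flush; mem=5
  op10 P2: load  L4 → S/I/S/I on L4; bus BusRd; mem=40
  op11 P3: load  L4 → S/I/S/S on L4; bus BusRd; mem=40
  op12 P0: load  L3 → S/I/I/I on L3; bus BusRd; mem=10
  op13 P0: load  L5 → S/I/I/I on L5; bus BusRd; mem=10
  op14 P3: load  L5 → S/I/I/S on L5; bus BusRd; mem=10
  op15 P2: load  L6 → I/S/S/I on L6; bus (none); mem=89
  op16 P2: store L7 := 17 → I/I/M/I on L7; bus BusRdX; mem=5
  op17 P1: load  L5 → S/S/I/S on L5; bus BusRd; mem=10
  op18 P3: load  L6 → I/S/S/S on L6; bus BusRd; mem=89
  op19 P0: load  L2 → S/S/I/I on L2; bus BusRd; mem=20
  op20 P2: store L5 := 28 → I/I/M/I on L5; bus BusRdX; mem=10
  op21 P0: store L4 := 91 → M/I/I/I on L4; bus BusRdX; mem=40
  op22 P0: store L1 := 32 → M/I/I/I on L1; bus BusRdX; mem=50
  op23 P3: load  L6 → I/S/S/S on L6; bus (none); mem=89
  op24 P1: store L6 := 25 → I/M/I/I on L6; bus BusRdX; mem=89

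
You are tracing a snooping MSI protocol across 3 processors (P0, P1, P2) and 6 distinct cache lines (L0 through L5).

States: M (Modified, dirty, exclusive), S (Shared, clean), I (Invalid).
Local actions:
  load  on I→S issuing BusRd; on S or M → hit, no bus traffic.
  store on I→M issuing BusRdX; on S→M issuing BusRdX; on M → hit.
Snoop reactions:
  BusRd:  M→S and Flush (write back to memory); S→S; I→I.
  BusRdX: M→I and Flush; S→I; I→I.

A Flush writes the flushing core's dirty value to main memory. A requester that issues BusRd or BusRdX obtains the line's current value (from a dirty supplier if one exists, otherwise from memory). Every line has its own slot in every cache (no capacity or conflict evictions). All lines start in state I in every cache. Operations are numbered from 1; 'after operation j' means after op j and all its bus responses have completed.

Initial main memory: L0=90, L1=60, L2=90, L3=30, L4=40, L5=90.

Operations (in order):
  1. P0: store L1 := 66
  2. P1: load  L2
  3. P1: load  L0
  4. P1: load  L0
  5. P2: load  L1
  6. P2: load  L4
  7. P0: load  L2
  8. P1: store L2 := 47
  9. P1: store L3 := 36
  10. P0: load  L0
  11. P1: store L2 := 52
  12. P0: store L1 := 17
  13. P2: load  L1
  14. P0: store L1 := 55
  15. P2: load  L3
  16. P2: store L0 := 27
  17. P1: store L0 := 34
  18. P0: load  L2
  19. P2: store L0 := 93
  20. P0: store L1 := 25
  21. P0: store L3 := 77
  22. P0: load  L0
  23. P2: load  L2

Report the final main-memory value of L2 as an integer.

memory[L2] = 52

step 1: P0: store L1 := 66  ⟶  MII  (L1)  txn=BusRdX  M[L1]=60
step 2: P1: load  L2  ⟶  ISI  (L2)  txn=BusRd  M[L2]=90
step 3: P1: load  L0  ⟶  ISI  (L0)  txn=BusRd  M[L0]=90
step 4: P1: load  L0  ⟶  ISI  (L0)  txn=∅  M[L0]=90
step 5: P2: load  L1  ⟶  SIS  (L1)  txn=BusRd+Flush  M[L1]=66
step 6: P2: load  L4  ⟶  IIS  (L4)  txn=BusRd  M[L4]=40
step 7: P0: load  L2  ⟶  SSI  (L2)  txn=BusRd  M[L2]=90
step 8: P1: store L2 := 47  ⟶  IMI  (L2)  txn=BusRdX  M[L2]=90
step 9: P1: store L3 := 36  ⟶  IMI  (L3)  txn=BusRdX  M[L3]=30
step 10: P0: load  L0  ⟶  SSI  (L0)  txn=BusRd  M[L0]=90
step 11: P1: store L2 := 52  ⟶  IMI  (L2)  txn=∅  M[L2]=90
step 12: P0: store L1 := 17  ⟶  MII  (L1)  txn=BusRdX  M[L1]=66
step 13: P2: load  L1  ⟶  SIS  (L1)  txn=BusRd+Flush  M[L1]=17
step 14: P0: store L1 := 55  ⟶  MII  (L1)  txn=BusRdX  M[L1]=17
step 15: P2: load  L3  ⟶  ISS  (L3)  txn=BusRd+Flush  M[L3]=36
step 16: P2: store L0 := 27  ⟶  IIM  (L0)  txn=BusRdX  M[L0]=90
step 17: P1: store L0 := 34  ⟶  IMI  (L0)  txn=BusRdX+Flush  M[L0]=27
step 18: P0: load  L2  ⟶  SSI  (L2)  txn=BusRd+Flush  M[L2]=52
step 19: P2: store L0 := 93  ⟶  IIM  (L0)  txn=BusRdX+Flush  M[L0]=34
step 20: P0: store L1 := 25  ⟶  MII  (L1)  txn=∅  M[L1]=17
step 21: P0: store L3 := 77  ⟶  MII  (L3)  txn=BusRdX  M[L3]=36
step 22: P0: load  L0  ⟶  SIS  (L0)  txn=BusRd+Flush  M[L0]=93
step 23: P2: load  L2  ⟶  SSS  (L2)  txn=BusRd  M[L2]=52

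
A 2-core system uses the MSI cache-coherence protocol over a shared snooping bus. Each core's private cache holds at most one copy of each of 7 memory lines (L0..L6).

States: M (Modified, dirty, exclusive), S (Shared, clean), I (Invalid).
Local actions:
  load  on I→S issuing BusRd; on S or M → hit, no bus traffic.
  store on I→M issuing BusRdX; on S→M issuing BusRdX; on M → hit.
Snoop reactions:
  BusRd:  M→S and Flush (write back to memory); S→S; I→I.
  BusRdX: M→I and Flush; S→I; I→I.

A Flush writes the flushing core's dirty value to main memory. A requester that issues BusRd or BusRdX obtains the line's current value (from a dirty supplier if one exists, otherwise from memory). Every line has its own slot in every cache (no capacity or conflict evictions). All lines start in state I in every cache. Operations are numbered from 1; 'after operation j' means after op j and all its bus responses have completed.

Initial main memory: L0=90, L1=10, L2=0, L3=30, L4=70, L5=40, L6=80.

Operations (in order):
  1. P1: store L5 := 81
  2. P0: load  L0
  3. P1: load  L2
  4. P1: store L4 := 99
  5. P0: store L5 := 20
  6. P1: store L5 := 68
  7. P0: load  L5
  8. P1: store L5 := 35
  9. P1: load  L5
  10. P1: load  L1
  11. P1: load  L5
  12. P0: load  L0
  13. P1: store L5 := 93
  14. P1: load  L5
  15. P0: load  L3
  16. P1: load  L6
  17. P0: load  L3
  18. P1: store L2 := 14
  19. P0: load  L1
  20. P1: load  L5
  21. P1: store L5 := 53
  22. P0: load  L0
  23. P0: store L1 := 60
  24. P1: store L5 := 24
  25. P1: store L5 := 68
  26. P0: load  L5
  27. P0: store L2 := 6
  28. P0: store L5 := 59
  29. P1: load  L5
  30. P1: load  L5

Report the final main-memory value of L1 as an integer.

step 1: P1: store L5 := 81  ⟶  IM  (L5)  txn=BusRdX  M[L5]=40
step 2: P0: load  L0  ⟶  SI  (L0)  txn=BusRd  M[L0]=90
step 3: P1: load  L2  ⟶  IS  (L2)  txn=BusRd  M[L2]=0
step 4: P1: store L4 := 99  ⟶  IM  (L4)  txn=BusRdX  M[L4]=70
step 5: P0: store L5 := 20  ⟶  MI  (L5)  txn=BusRdX+Flush  M[L5]=81
step 6: P1: store L5 := 68  ⟶  IM  (L5)  txn=BusRdX+Flush  M[L5]=20
step 7: P0: load  L5  ⟶  SS  (L5)  txn=BusRd+Flush  M[L5]=68
step 8: P1: store L5 := 35  ⟶  IM  (L5)  txn=BusRdX  M[L5]=68
step 9: P1: load  L5  ⟶  IM  (L5)  txn=∅  M[L5]=68
step 10: P1: load  L1  ⟶  IS  (L1)  txn=BusRd  M[L1]=10
step 11: P1: load  L5  ⟶  IM  (L5)  txn=∅  M[L5]=68
step 12: P0: load  L0  ⟶  SI  (L0)  txn=∅  M[L0]=90
step 13: P1: store L5 := 93  ⟶  IM  (L5)  txn=∅  M[L5]=68
step 14: P1: load  L5  ⟶  IM  (L5)  txn=∅  M[L5]=68
step 15: P0: load  L3  ⟶  SI  (L3)  txn=BusRd  M[L3]=30
step 16: P1: load  L6  ⟶  IS  (L6)  txn=BusRd  M[L6]=80
step 17: P0: load  L3  ⟶  SI  (L3)  txn=∅  M[L3]=30
step 18: P1: store L2 := 14  ⟶  IM  (L2)  txn=BusRdX  M[L2]=0
step 19: P0: load  L1  ⟶  SS  (L1)  txn=BusRd  M[L1]=10
step 20: P1: load  L5  ⟶  IM  (L5)  txn=∅  M[L5]=68
step 21: P1: store L5 := 53  ⟶  IM  (L5)  txn=∅  M[L5]=68
step 22: P0: load  L0  ⟶  SI  (L0)  txn=∅  M[L0]=90
step 23: P0: store L1 := 60  ⟶  MI  (L1)  txn=BusRdX  M[L1]=10
step 24: P1: store L5 := 24  ⟶  IM  (L5)  txn=∅  M[L5]=68
step 25: P1: store L5 := 68  ⟶  IM  (L5)  txn=∅  M[L5]=68
step 26: P0: load  L5  ⟶  SS  (L5)  txn=BusRd+Flush  M[L5]=68
step 27: P0: store L2 := 6  ⟶  MI  (L2)  txn=BusRdX+Flush  M[L2]=14
step 28: P0: store L5 := 59  ⟶  MI  (L5)  txn=BusRdX  M[L5]=68
step 29: P1: load  L5  ⟶  SS  (L5)  txn=BusRd+Flush  M[L5]=59
step 30: P1: load  L5  ⟶  SS  (L5)  txn=∅  M[L5]=59

memory[L1] = 10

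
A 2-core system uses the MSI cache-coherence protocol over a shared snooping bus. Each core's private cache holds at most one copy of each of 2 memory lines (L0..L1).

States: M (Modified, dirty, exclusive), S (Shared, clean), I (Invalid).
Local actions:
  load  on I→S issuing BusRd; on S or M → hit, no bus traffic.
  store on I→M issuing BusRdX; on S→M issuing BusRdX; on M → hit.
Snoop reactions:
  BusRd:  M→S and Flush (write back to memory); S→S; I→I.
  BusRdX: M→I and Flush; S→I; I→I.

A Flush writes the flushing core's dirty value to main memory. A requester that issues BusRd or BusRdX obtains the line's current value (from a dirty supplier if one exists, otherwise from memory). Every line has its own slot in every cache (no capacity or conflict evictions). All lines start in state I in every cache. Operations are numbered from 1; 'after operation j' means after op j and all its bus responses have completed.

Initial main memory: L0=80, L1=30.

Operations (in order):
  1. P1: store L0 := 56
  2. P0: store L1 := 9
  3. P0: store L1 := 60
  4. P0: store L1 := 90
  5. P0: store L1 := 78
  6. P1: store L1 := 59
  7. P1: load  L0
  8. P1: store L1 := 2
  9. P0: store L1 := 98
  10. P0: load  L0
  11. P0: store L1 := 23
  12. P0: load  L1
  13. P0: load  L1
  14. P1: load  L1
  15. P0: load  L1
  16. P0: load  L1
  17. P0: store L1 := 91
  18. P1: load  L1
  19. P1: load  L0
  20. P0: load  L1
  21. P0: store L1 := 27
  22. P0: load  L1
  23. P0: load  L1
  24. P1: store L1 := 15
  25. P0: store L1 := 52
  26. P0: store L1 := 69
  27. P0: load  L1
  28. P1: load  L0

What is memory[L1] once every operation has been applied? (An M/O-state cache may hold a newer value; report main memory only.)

memory[L1] = 15

  op1 P1: store L0 := 56 → I/M on L0; bus BusRdX; mem=80
  op2 P0: store L1 := 9 → M/I on L1; bus BusRdX; mem=30
  op3 P0: store L1 := 60 → M/I on L1; bus (none); mem=30
  op4 P0: store L1 := 90 → M/I on L1; bus (none); mem=30
  op5 P0: store L1 := 78 → M/I on L1; bus (none); mem=30
  op6 P1: store L1 := 59 → I/M on L1; bus BusRdX Flush; mem=78
  op7 P1: load  L0 → I/M on L0; bus (none); mem=80
  op8 P1: store L1 := 2 → I/M on L1; bus (none); mem=78
  op9 P0: store L1 := 98 → M/I on L1; bus BusRdX Flush; mem=2
  op10 P0: load  L0 → S/S on L0; bus BusRd Flush; mem=56
  op11 P0: store L1 := 23 → M/I on L1; bus (none); mem=2
  op12 P0: load  L1 → M/I on L1; bus (none); mem=2
  op13 P0: load  L1 → M/I on L1; bus (none); mem=2
  op14 P1: load  L1 → S/S on L1; bus BusRd Flush; mem=23
  op15 P0: load  L1 → S/S on L1; bus (none); mem=23
  op16 P0: load  L1 → S/S on L1; bus (none); mem=23
  op17 P0: store L1 := 91 → M/I on L1; bus BusRdX; mem=23
  op18 P1: load  L1 → S/S on L1; bus BusRd Flush; mem=91
  op19 P1: load  L0 → S/S on L0; bus (none); mem=56
  op20 P0: load  L1 → S/S on L1; bus (none); mem=91
  op21 P0: store L1 := 27 → M/I on L1; bus BusRdX; mem=91
  op22 P0: load  L1 → M/I on L1; bus (none); mem=91
  op23 P0: load  L1 → M/I on L1; bus (none); mem=91
  op24 P1: store L1 := 15 → I/M on L1; bus BusRdX Flush; mem=27
  op25 P0: store L1 := 52 → M/I on L1; bus BusRdX Flush; mem=15
  op26 P0: store L1 := 69 → M/I on L1; bus (none); mem=15
  op27 P0: load  L1 → M/I on L1; bus (none); mem=15
  op28 P1: load  L0 → S/S on L0; bus (none); mem=56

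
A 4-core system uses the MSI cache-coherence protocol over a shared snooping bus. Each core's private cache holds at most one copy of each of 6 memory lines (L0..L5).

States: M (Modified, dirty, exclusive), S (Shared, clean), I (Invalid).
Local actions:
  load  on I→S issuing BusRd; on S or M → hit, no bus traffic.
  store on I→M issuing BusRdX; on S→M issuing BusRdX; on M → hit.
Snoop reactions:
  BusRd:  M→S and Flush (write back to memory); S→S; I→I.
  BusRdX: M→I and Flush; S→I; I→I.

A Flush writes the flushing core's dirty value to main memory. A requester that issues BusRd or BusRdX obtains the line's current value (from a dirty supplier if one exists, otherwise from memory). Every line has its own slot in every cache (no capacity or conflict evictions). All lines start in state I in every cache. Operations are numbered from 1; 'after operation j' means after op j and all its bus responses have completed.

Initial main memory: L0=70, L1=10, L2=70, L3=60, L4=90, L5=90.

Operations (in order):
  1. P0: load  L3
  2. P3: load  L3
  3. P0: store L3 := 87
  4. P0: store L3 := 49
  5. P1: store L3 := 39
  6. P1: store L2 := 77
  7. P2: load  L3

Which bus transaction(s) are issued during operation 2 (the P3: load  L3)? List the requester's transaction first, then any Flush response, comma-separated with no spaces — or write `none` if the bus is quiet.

bus = BusRd

1. P0: load  L3  bus=[BusRd]  L3: P0=S P1=I P2=I P3=I  mem[L3]=60
2. P3: load  L3  bus=[BusRd]  L3: P0=S P1=I P2=I P3=S  mem[L3]=60
3. P0: store L3 := 87  bus=[BusRdX]  L3: P0=M P1=I P2=I P3=I  mem[L3]=60
4. P0: store L3 := 49  bus=[-]  L3: P0=M P1=I P2=I P3=I  mem[L3]=60
5. P1: store L3 := 39  bus=[BusRdX,Flush]  L3: P0=I P1=M P2=I P3=I  mem[L3]=49
6. P1: store L2 := 77  bus=[BusRdX]  L2: P0=I P1=M P2=I P3=I  mem[L2]=70
7. P2: load  L3  bus=[BusRd,Flush]  L3: P0=I P1=S P2=S P3=I  mem[L3]=39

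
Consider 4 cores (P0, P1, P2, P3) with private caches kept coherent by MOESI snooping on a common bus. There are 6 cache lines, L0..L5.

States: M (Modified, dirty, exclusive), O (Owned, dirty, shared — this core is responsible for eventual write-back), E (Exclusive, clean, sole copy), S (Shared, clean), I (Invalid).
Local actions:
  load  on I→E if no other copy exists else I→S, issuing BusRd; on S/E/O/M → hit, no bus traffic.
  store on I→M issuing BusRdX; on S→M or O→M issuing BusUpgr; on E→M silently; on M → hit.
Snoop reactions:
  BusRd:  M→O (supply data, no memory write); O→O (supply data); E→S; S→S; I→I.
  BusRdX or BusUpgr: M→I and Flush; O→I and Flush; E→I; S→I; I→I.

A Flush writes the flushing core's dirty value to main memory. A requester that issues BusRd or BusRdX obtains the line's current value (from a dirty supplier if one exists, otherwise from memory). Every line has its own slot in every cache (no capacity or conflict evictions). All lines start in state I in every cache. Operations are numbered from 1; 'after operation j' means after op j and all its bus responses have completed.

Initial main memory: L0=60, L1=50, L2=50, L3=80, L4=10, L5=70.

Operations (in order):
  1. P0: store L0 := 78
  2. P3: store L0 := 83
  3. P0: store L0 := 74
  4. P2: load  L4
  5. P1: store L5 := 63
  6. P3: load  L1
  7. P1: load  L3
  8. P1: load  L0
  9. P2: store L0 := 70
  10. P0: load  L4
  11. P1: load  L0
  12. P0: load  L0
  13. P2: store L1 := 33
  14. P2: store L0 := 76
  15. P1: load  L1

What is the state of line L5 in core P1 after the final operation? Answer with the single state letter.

step 1: P0: store L0 := 78  ⟶  MIII  (L0)  txn=BusRdX  M[L0]=60
step 2: P3: store L0 := 83  ⟶  IIIM  (L0)  txn=BusRdX+Flush  M[L0]=78
step 3: P0: store L0 := 74  ⟶  MIII  (L0)  txn=BusRdX+Flush  M[L0]=83
step 4: P2: load  L4  ⟶  IIEI  (L4)  txn=BusRd  M[L4]=10
step 5: P1: store L5 := 63  ⟶  IMII  (L5)  txn=BusRdX  M[L5]=70
step 6: P3: load  L1  ⟶  IIIE  (L1)  txn=BusRd  M[L1]=50
step 7: P1: load  L3  ⟶  IEII  (L3)  txn=BusRd  M[L3]=80
step 8: P1: load  L0  ⟶  OSII  (L0)  txn=BusRd  M[L0]=83
step 9: P2: store L0 := 70  ⟶  IIMI  (L0)  txn=BusRdX+Flush  M[L0]=74
step 10: P0: load  L4  ⟶  SISI  (L4)  txn=BusRd  M[L4]=10
step 11: P1: load  L0  ⟶  ISOI  (L0)  txn=BusRd  M[L0]=74
step 12: P0: load  L0  ⟶  SSOI  (L0)  txn=BusRd  M[L0]=74
step 13: P2: store L1 := 33  ⟶  IIMI  (L1)  txn=BusRdX  M[L1]=50
step 14: P2: store L0 := 76  ⟶  IIMI  (L0)  txn=BusUpgr  M[L0]=74
step 15: P1: load  L1  ⟶  ISOI  (L1)  txn=BusRd  M[L1]=50

state = M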